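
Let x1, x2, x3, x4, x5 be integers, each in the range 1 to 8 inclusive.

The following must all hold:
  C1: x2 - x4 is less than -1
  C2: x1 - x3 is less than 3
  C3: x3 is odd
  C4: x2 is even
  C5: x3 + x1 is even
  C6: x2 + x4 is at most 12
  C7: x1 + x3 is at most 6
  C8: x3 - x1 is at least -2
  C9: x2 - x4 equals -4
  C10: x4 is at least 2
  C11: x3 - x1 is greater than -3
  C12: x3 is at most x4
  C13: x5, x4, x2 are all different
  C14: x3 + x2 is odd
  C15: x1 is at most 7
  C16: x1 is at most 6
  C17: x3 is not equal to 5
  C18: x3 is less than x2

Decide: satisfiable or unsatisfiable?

Try x1 = 3, x2 = 4, x3 = 3, x4 = 8, x5 = 6.
Check constraint 1: x2 - x4 = -4; constraint 2: x1 - x3 = 0. The remaining constraints are straightforward to verify.

Satisfiable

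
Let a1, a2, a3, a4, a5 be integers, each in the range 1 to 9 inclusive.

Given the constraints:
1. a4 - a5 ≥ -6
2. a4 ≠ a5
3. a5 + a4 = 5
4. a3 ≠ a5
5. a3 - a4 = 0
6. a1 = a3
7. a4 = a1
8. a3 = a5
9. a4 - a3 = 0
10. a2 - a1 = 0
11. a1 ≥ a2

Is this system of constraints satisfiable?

Unsatisfiable

From constraints 6, 7, and 8, a4 = a1 = a3 = a5, so a4 = a5. But constraint 2 says a4 ≠ a5. Contradiction.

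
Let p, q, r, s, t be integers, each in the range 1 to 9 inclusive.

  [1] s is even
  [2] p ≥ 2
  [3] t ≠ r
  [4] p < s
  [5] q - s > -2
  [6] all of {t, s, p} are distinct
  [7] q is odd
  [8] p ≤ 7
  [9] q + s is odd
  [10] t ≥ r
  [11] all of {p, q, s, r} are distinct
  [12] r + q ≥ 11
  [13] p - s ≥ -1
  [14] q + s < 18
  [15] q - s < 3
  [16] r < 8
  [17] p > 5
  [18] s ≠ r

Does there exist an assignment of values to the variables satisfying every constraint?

Satisfiable

One satisfying assignment is p = 7, q = 9, r = 3, s = 8, t = 4.
For the less obvious constraints — constraint 5: q - s = 1; constraint 12: r + q = 12 — and the others hold by inspection.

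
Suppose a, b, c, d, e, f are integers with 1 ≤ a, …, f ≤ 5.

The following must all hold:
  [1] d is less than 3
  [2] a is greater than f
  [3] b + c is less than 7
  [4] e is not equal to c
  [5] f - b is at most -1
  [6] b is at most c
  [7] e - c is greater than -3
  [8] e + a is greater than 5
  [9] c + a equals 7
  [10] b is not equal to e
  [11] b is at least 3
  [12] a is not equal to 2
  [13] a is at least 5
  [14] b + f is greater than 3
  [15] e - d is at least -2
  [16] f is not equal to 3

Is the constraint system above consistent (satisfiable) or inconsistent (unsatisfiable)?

Unsatisfiable

From constraints 6 and 11: c ≥ b ≥ 3. From constraint 13: a ≥ 5. Hence c + a ≥ 8. But constraint 9 requires c + a = 7, and 7 < 8. Contradiction.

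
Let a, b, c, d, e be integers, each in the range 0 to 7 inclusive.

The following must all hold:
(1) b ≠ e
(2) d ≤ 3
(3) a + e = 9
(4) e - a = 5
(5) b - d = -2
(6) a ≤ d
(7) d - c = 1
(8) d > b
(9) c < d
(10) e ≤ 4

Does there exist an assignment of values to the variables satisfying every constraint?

Unsatisfiable

From constraints 2 and 6: a ≤ d ≤ 3. From constraint 10: e ≤ 4. Hence a + e ≤ 7. But constraint 3 requires a + e = 9, and 9 > 7. Contradiction.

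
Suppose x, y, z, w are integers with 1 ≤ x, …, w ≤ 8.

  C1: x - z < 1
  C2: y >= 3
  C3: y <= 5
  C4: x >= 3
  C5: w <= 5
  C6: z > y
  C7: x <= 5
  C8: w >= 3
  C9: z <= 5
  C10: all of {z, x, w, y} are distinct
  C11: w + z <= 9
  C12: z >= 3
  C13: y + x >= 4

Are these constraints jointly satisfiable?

Constraints 2, 3, 4, 5, 7, 8, 9, and 12 confine each of z, x, w, y to the 3 values {3, …, 5}.
Constraint 10 requires all 4 of them to be distinct, but only 3 values are available — impossible by the pigeonhole principle.

Unsatisfiable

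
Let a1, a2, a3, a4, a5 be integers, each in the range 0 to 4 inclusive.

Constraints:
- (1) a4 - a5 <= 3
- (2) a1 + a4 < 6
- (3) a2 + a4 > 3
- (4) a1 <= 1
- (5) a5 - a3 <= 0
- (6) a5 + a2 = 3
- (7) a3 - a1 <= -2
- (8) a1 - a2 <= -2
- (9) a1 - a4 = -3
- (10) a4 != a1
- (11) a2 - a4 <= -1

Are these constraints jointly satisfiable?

Unsatisfiable

Constraints 1, 5, 7, 8, and 11 give a1 − a3 ≥ 2, a3 − a5 ≥ 0, a5 − a4 ≥ -3, a4 − a2 ≥ 1, a2 − a1 ≥ 2.
Adding all 5 inequalities: the left sides telescope to 0, and the right sides sum to 2 + 0 + (-3) + 1 + 2 = 2. So 0 ≥ 2, which is false.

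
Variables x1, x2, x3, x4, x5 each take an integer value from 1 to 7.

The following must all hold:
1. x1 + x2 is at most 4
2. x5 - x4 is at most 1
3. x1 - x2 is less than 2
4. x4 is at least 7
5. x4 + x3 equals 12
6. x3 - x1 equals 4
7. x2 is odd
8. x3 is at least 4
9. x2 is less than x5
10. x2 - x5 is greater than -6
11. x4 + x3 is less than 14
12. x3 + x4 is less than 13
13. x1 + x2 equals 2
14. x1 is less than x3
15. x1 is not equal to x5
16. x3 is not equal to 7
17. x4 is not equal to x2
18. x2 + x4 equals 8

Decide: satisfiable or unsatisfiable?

Setting (x1, x2, x3, x4, x5) = (1, 1, 5, 7, 6) satisfies everything: constraint 1: x1 + x2 = 2; constraint 2: x5 - x4 = -1, and the others follow.

Satisfiable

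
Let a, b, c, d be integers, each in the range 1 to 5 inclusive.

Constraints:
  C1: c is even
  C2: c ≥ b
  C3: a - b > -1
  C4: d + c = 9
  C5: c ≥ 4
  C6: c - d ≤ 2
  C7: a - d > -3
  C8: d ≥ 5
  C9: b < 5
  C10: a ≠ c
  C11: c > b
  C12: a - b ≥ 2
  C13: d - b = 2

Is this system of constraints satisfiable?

The assignment a = 5, b = 3, c = 4, d = 5 works:
  constraint 3 holds since a - b = 2.
  constraint 4 holds since d + c = 9.
  constraint 6 holds since c - d = -1.
The rest check out directly.

Satisfiable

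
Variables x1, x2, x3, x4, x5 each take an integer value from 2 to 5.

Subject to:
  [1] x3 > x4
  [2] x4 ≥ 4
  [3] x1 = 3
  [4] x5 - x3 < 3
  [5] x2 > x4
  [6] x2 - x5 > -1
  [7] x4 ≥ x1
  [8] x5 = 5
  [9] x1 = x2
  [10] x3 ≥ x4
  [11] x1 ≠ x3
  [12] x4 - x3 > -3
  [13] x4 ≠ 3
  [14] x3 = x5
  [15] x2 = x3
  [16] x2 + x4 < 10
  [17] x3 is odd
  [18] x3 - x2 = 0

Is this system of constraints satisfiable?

Constraint 3 fixes x1 = 3 and constraint 8 fixes x5 = 5. Constraints 9, 14, and 15 give x1 = x2 = x3 = x5, so x1 = x5. But 3 ≠ 5 — contradiction.

Unsatisfiable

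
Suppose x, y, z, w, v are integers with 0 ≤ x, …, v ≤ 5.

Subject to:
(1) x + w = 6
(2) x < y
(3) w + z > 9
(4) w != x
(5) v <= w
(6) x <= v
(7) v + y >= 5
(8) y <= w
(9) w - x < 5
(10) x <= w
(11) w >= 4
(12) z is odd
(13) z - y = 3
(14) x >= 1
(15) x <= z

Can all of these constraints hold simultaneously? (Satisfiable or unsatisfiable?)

The assignment x = 1, y = 2, z = 5, w = 5, v = 5 works:
  constraint 1 holds since x + w = 6.
  constraint 3 holds since w + z = 10.
  constraint 7 holds since v + y = 7.
The rest check out directly.

Satisfiable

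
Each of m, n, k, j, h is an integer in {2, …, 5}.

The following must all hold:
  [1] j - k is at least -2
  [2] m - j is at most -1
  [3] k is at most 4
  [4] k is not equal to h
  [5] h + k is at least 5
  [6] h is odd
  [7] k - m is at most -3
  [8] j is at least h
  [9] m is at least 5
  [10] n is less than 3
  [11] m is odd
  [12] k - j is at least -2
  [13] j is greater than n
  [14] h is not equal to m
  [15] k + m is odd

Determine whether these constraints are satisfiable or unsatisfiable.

Constraints 2, 7, and 12 give k − j ≥ -2, j − m ≥ 1, m − k ≥ 3.
Adding all 3 inequalities: the left sides telescope to 0, and the right sides sum to (-2) + 1 + 3 = 2. So 0 ≥ 2, which is false.

Unsatisfiable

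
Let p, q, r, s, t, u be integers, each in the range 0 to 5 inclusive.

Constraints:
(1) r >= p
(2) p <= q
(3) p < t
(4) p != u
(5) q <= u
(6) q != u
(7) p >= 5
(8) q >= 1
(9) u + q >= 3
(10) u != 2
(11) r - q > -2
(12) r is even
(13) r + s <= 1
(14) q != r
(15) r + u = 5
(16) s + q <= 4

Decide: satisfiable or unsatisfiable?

Unsatisfiable

From constraints 1 and 7: r ≥ p ≥ 5. From constraints 5 and 8: u ≥ q ≥ 1. Hence r + u ≥ 6. But constraint 15 requires r + u = 5, and 5 < 6. Contradiction.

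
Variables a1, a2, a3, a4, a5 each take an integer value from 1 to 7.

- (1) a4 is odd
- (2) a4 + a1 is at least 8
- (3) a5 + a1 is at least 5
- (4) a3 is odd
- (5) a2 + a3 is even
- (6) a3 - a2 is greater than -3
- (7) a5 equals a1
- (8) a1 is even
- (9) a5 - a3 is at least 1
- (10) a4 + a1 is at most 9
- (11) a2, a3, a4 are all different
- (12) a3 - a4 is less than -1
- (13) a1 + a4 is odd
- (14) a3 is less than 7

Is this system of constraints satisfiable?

One satisfying assignment is a1 = 4, a2 = 3, a3 = 1, a4 = 5, a5 = 4.
For the less obvious constraints — constraint 2: a4 + a1 = 9; constraint 3: a5 + a1 = 8; constraint 6: a3 - a2 = -2 — and the others hold by inspection.

Satisfiable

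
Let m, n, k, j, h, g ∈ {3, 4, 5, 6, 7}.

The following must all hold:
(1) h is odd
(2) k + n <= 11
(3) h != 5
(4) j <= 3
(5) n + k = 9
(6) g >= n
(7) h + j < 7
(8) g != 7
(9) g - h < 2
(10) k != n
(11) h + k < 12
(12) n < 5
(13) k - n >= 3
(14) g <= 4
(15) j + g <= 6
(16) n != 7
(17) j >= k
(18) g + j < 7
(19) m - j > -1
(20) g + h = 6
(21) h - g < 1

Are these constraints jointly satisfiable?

Unsatisfiable

From constraints 6 and 14: n ≤ g ≤ 4. From constraints 4 and 17: k ≤ j ≤ 3. Hence n + k ≤ 7. But constraint 5 requires n + k = 9, and 9 > 7. Contradiction.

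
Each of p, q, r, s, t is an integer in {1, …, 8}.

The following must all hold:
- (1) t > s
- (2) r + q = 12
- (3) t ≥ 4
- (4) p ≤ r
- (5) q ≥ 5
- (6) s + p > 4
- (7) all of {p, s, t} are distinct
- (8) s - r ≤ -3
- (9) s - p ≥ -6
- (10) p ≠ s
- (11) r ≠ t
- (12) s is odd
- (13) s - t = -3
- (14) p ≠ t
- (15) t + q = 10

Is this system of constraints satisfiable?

Satisfiable

The assignment p = 6, q = 6, r = 6, s = 1, t = 4 works:
  constraint 2 holds since r + q = 12.
  constraint 6 holds since s + p = 7.
  constraint 8 holds since s - r = -5.
The rest check out directly.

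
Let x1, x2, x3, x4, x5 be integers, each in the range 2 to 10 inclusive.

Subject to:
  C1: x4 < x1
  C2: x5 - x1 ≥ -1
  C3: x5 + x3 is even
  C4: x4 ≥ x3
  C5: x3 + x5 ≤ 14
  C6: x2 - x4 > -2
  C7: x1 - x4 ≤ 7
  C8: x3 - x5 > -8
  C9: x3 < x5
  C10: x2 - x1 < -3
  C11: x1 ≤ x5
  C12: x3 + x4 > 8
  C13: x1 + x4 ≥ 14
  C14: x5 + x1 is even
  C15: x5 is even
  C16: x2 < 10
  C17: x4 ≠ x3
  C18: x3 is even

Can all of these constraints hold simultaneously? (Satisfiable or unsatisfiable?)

Try x1 = 10, x2 = 6, x3 = 4, x4 = 6, x5 = 10.
Check constraint 2: x5 - x1 = 0; constraint 5: x3 + x5 = 14. The remaining constraints are straightforward to verify.

Satisfiable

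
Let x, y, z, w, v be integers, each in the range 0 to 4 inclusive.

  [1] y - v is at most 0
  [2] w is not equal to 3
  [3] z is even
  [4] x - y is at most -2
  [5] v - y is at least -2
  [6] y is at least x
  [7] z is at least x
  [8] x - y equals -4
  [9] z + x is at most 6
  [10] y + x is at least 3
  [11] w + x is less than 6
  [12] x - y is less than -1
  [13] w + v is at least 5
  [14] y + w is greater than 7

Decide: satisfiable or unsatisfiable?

The assignment x = 0, y = 4, z = 4, w = 4, v = 4 works:
  constraint 1 holds since y - v = 0.
  constraint 4 holds since x - y = -4.
  constraint 5 holds since v - y = 0.
The rest check out directly.

Satisfiable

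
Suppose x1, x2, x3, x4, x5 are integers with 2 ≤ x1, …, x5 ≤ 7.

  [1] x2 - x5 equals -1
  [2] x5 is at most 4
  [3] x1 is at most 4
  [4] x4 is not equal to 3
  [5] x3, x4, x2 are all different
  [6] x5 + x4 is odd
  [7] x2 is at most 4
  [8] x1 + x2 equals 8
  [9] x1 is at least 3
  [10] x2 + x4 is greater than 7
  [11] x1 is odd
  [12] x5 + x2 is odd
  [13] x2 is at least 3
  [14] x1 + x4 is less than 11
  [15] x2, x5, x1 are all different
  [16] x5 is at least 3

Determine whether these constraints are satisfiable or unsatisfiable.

Unsatisfiable

Constraints 2, 3, 7, 9, 13, and 16 confine each of x2, x5, x1 to the 2 values {3, 4}.
Constraint 15 requires all 3 of them to be distinct, but only 2 values are available — impossible by the pigeonhole principle.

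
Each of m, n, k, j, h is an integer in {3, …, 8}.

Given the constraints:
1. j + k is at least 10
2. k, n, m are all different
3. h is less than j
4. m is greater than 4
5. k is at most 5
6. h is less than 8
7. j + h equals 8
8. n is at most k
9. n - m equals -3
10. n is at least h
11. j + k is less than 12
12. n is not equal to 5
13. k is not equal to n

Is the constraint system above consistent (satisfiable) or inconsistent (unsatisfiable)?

The assignment m = 6, n = 3, k = 5, j = 5, h = 3 works:
  constraint 1 holds since j + k = 10.
  constraint 7 holds since j + h = 8.
The rest check out directly.

Satisfiable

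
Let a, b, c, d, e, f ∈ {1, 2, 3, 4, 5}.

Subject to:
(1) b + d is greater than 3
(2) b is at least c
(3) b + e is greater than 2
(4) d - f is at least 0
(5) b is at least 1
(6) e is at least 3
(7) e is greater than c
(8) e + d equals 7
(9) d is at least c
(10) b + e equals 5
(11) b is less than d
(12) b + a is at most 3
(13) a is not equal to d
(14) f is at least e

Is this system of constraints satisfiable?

One satisfying assignment is a = 1, b = 2, c = 2, d = 4, e = 3, f = 4.
For the less obvious constraints — constraint 1: b + d = 6; constraint 3: b + e = 5; constraint 4: d - f = 0 — and the others hold by inspection.

Satisfiable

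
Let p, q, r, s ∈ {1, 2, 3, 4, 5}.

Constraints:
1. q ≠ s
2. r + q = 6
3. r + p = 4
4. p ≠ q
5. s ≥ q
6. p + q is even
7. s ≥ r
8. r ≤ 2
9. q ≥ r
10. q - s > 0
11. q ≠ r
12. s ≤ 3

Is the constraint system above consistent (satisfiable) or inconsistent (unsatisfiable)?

Unsatisfiable

From constraint 8: r ≤ 2. From constraints 5 and 12: q ≤ s ≤ 3. Hence r + q ≤ 5. But constraint 2 requires r + q = 6, and 6 > 5. Contradiction.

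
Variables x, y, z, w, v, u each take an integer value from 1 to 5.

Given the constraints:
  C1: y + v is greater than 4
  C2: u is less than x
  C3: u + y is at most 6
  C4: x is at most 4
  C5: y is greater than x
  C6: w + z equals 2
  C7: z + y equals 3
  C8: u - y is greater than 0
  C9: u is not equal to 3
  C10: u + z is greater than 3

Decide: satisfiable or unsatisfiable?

Constraints 2, 5, and 8 give y < u, u < x, x < y. Chaining: y < u < x < y, which forces y < y — impossible.

Unsatisfiable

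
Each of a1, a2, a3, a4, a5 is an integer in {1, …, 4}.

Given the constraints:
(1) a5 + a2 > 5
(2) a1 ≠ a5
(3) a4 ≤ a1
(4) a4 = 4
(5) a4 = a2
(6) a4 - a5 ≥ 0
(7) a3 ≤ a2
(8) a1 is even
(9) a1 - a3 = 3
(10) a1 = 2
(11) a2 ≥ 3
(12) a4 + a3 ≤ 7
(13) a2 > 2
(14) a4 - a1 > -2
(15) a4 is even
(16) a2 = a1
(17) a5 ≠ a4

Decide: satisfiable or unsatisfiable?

Constraint 4 fixes a4 = 4 and constraint 10 fixes a1 = 2. Constraints 5 and 16 give a4 = a2 = a1, so a4 = a1. But 4 ≠ 2 — contradiction.

Unsatisfiable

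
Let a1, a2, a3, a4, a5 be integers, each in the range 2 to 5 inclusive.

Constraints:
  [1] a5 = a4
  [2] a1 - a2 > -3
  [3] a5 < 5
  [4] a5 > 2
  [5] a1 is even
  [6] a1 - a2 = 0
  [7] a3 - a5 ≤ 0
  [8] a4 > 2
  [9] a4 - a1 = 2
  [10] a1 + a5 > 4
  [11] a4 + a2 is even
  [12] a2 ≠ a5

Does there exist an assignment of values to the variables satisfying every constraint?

Take a1 = 2, a2 = 2, a3 = 4, a4 = 4, a5 = 4. Then constraint 2: a1 - a2 = 0; constraint 6: a1 - a2 = 0, and every other listed constraint is also met.

Satisfiable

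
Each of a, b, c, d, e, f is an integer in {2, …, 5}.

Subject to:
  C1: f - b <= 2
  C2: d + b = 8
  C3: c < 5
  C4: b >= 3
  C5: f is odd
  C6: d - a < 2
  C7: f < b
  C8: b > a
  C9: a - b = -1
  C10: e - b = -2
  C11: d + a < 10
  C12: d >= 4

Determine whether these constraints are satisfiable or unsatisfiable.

Setting (a, b, c, d, e, f) = (3, 4, 4, 4, 2, 3) satisfies everything: constraint 1: f - b = -1; constraint 2: d + b = 8, and the others follow.

Satisfiable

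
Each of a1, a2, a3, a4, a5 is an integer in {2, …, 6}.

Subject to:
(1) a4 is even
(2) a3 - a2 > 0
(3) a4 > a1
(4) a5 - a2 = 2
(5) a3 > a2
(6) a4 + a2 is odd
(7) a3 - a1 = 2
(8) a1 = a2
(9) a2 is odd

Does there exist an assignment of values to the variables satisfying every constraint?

Satisfiable

Try a1 = 3, a2 = 3, a3 = 5, a4 = 6, a5 = 5.
Check constraint 2: a3 - a2 = 2; constraint 4: a5 - a2 = 2; constraint 7: a3 - a1 = 2. The remaining constraints are straightforward to verify.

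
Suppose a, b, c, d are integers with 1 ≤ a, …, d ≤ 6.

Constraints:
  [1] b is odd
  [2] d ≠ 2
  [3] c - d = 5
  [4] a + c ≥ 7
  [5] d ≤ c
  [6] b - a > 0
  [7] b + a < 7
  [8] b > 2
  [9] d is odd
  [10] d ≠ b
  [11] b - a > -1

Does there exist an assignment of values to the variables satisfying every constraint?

Satisfiable

Try a = 2, b = 3, c = 6, d = 1.
Check constraint 3: c - d = 5; constraint 4: a + c = 8; constraint 6: b - a = 1. The remaining constraints are straightforward to verify.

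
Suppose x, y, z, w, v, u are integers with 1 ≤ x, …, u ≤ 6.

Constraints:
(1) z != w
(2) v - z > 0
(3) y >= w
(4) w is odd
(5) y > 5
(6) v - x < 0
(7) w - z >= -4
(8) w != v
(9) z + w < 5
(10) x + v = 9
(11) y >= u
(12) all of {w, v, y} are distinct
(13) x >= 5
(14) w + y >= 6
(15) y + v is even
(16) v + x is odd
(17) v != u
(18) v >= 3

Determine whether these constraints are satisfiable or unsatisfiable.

Satisfiable

One satisfying assignment is x = 5, y = 6, z = 2, w = 1, v = 4, u = 1.
For the less obvious constraints — constraint 2: v - z = 2; constraint 6: v - x = -1 — and the others hold by inspection.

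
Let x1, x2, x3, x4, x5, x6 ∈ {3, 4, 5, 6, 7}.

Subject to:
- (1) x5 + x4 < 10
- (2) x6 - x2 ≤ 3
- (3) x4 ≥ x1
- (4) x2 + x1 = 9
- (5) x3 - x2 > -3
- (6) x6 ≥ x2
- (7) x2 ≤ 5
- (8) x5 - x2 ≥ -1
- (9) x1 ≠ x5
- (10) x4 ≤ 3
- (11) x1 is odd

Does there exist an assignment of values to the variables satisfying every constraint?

From constraint 7: x2 ≤ 5. From constraints 3 and 10: x1 ≤ x4 ≤ 3. Hence x2 + x1 ≤ 8. But constraint 4 requires x2 + x1 = 9, and 9 > 8. Contradiction.

Unsatisfiable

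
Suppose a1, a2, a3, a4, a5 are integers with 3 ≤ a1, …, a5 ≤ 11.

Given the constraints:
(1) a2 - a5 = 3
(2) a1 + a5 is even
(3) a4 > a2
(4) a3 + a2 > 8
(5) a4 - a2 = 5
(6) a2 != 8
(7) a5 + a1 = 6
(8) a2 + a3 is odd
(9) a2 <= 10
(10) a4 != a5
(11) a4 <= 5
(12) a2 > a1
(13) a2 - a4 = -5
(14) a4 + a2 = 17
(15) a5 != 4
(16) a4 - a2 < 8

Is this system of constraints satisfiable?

From constraint 11: a4 ≤ 5. From constraint 9: a2 ≤ 10. Hence a4 + a2 ≤ 15. But constraint 14 requires a4 + a2 = 17, and 17 > 15. Contradiction.

Unsatisfiable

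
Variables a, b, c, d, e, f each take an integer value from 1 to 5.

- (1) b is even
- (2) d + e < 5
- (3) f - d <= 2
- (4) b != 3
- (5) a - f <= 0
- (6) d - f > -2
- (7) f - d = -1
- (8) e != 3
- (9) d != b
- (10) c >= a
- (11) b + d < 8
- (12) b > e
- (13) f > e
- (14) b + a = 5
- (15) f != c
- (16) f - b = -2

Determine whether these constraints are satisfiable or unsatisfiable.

Setting (a, b, c, d, e, f) = (1, 4, 1, 3, 1, 2) satisfies everything: constraint 2: d + e = 4; constraint 3: f - d = -1, and the others follow.

Satisfiable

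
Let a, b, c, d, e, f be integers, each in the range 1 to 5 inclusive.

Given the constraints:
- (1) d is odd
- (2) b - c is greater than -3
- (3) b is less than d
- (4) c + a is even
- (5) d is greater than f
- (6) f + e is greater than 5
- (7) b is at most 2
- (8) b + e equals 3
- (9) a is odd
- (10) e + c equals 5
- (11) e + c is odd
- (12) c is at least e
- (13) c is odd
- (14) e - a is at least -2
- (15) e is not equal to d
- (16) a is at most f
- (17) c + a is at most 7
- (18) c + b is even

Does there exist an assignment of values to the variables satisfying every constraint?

Satisfiable

Setting (a, b, c, d, e, f) = (1, 1, 3, 5, 2, 4) satisfies everything: constraint 2: b - c = -2; constraint 6: f + e = 6, and the others follow.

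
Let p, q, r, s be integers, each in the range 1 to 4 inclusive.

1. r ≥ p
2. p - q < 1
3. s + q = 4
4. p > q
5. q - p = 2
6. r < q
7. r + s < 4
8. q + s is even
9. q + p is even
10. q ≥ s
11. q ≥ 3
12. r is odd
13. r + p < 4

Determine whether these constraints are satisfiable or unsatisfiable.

Constraints 1, 4, and 6 give p ≤ r, r < q, q < p. Chaining: p ≤ r < q < p, which forces p < p — impossible.

Unsatisfiable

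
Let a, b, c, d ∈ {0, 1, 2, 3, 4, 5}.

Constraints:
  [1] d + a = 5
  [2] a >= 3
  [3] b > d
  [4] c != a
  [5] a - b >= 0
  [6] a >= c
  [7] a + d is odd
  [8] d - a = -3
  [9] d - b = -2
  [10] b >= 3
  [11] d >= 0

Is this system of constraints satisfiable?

Satisfiable

The assignment a = 4, b = 3, c = 1, d = 1 works:
  constraint 1 holds since d + a = 5.
  constraint 5 holds since a - b = 1.
  constraint 8 holds since d - a = -3.
The rest check out directly.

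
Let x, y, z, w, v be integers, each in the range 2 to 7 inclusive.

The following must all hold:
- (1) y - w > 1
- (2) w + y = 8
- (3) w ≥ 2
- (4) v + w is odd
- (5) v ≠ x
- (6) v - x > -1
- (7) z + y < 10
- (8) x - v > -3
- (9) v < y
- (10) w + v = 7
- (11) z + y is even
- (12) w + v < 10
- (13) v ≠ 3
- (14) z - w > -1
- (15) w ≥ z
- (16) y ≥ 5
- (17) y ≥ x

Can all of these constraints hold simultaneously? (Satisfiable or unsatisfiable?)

The assignment x = 3, y = 6, z = 2, w = 2, v = 5 works:
  constraint 1 holds since y - w = 4.
  constraint 2 holds since w + y = 8.
  constraint 6 holds since v - x = 2.
The rest check out directly.

Satisfiable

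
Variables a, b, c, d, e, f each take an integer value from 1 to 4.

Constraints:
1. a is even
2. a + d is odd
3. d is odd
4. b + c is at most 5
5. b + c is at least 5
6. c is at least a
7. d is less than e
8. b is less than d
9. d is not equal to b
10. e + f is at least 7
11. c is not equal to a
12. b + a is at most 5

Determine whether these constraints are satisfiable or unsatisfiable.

Satisfiable

Setting (a, b, c, d, e, f) = (2, 1, 4, 3, 4, 3) satisfies everything: constraint 4: b + c = 5; constraint 5: b + c = 5, and the others follow.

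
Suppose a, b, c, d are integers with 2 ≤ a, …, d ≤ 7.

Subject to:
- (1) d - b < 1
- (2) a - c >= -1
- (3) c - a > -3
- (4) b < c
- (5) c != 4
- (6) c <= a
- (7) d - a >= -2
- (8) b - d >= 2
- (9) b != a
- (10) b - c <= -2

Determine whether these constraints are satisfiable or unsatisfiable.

Constraints 2, 7, 8, and 10 give d − a ≥ -2, a − c ≥ -1, c − b ≥ 2, b − d ≥ 2.
Adding all 4 inequalities: the left sides telescope to 0, and the right sides sum to (-2) + (-1) + 2 + 2 = 1. So 0 ≥ 1, which is false.

Unsatisfiable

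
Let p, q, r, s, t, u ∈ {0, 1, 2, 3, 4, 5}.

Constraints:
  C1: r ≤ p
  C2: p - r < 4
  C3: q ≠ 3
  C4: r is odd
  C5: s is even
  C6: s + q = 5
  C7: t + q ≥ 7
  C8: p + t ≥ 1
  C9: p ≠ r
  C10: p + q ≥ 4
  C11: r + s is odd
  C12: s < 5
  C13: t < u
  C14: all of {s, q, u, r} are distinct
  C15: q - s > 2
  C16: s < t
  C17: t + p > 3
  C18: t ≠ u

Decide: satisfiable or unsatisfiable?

Try p = 2, q = 5, r = 1, s = 0, t = 2, u = 4.
Check constraint 2: p - r = 1; constraint 6: s + q = 5. The remaining constraints are straightforward to verify.

Satisfiable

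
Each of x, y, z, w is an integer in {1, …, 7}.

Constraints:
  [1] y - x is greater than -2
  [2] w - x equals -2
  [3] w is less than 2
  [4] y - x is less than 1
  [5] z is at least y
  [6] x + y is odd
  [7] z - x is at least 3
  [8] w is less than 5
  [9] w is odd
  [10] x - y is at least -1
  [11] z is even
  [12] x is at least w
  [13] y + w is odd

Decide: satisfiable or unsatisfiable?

Satisfiable

One satisfying assignment is x = 3, y = 2, z = 6, w = 1.
For the less obvious constraints — constraint 1: y - x = -1; constraint 2: w - x = -2; constraint 4: y - x = -1 — and the others hold by inspection.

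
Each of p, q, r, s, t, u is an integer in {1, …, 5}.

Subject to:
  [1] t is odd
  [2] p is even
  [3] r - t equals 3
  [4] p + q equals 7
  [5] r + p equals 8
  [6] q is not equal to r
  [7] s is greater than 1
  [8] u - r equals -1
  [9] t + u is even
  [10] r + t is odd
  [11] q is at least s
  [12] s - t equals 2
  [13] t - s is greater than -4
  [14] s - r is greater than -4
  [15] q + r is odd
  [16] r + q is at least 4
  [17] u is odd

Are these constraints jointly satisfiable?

Satisfiable

Try p = 4, q = 3, r = 4, s = 3, t = 1, u = 3.
Check constraint 3: r - t = 3; constraint 4: p + q = 7; constraint 5: r + p = 8. The remaining constraints are straightforward to verify.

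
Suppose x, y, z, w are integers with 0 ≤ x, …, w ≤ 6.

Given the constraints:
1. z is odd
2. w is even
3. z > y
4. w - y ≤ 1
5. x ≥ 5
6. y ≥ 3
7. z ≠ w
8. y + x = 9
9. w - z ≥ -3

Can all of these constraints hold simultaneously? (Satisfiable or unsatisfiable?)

Take x = 5, y = 4, z = 5, w = 4. Then constraint 4: w - y = 0; constraint 8: y + x = 9, and every other listed constraint is also met.

Satisfiable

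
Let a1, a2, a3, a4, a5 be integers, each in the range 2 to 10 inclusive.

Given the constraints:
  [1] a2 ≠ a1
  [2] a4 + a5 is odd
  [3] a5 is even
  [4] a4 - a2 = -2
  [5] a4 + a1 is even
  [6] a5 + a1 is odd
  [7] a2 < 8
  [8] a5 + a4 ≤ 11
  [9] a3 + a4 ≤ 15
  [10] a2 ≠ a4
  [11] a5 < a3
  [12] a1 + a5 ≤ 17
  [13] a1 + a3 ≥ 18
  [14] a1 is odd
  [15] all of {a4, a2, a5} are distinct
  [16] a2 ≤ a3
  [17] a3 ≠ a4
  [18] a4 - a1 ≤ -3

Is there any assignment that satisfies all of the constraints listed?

Try a1 = 9, a2 = 7, a3 = 9, a4 = 5, a5 = 6.
Check constraint 4: a4 - a2 = -2; constraint 8: a5 + a4 = 11. The remaining constraints are straightforward to verify.

Satisfiable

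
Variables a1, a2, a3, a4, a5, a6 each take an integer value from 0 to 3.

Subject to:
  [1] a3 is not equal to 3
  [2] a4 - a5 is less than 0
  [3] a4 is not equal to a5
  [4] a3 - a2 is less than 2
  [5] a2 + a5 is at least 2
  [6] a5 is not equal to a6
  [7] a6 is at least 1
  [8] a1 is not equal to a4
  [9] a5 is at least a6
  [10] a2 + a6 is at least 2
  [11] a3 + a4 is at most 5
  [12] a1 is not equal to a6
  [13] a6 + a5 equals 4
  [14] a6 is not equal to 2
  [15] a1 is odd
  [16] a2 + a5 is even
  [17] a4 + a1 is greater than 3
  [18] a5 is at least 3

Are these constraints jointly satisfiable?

Satisfiable

One satisfying assignment is a1 = 3, a2 = 1, a3 = 1, a4 = 1, a5 = 3, a6 = 1.
For the less obvious constraints — constraint 2: a4 - a5 = -2; constraint 4: a3 - a2 = 0; constraint 5: a2 + a5 = 4 — and the others hold by inspection.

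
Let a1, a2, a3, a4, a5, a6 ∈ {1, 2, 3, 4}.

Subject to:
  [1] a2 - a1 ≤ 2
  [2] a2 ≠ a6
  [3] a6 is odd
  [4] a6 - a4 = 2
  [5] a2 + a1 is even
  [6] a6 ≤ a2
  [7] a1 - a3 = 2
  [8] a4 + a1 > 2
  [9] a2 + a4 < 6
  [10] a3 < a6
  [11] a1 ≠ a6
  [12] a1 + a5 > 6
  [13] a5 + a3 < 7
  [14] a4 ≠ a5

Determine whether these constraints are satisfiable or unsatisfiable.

The assignment a1 = 4, a2 = 4, a3 = 2, a4 = 1, a5 = 4, a6 = 3 works:
  constraint 1 holds since a2 - a1 = 0.
  constraint 4 holds since a6 - a4 = 2.
The rest check out directly.

Satisfiable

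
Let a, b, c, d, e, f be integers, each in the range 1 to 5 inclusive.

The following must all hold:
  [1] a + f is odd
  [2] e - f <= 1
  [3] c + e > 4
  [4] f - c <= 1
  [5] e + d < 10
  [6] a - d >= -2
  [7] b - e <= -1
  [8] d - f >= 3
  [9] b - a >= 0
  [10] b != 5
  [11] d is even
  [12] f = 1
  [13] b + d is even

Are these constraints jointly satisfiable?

Constraints 2, 6, 7, 8, and 9 give e − b ≥ 1, b − a ≥ 0, a − d ≥ -2, d − f ≥ 3, f − e ≥ -1.
Adding all 5 inequalities: the left sides telescope to 0, and the right sides sum to 1 + 0 + (-2) + 3 + (-1) = 1. So 0 ≥ 1, which is false.

Unsatisfiable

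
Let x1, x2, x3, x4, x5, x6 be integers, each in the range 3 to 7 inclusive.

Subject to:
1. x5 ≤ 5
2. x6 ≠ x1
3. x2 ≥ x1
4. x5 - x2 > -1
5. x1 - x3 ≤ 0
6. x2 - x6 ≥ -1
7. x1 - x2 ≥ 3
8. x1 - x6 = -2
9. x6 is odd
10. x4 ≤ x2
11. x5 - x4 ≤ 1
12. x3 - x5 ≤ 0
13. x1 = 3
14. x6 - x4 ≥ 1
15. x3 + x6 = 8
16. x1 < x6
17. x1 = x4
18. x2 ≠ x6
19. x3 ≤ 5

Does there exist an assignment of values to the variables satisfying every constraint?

Constraints 5, 6, 7, 11, 12, and 14 give x1 − x2 ≥ 3, x2 − x6 ≥ -1, x6 − x4 ≥ 1, x4 − x5 ≥ -1, x5 − x3 ≥ 0, x3 − x1 ≥ 0.
Adding all 6 inequalities: the left sides telescope to 0, and the right sides sum to 3 + (-1) + 1 + (-1) + 0 + 0 = 2. So 0 ≥ 2, which is false.

Unsatisfiable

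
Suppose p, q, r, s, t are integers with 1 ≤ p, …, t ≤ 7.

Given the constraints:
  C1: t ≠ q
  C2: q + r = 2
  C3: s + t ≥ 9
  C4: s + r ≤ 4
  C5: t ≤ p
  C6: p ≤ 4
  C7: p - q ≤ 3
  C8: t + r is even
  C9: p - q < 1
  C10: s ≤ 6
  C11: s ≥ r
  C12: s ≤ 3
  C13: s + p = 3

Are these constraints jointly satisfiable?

From constraint 12: s ≤ 3. From constraints 5 and 6: t ≤ p ≤ 4. Hence s + t ≤ 7. But constraint 3 requires s + t ≥ 9, and 9 > 7. Contradiction.

Unsatisfiable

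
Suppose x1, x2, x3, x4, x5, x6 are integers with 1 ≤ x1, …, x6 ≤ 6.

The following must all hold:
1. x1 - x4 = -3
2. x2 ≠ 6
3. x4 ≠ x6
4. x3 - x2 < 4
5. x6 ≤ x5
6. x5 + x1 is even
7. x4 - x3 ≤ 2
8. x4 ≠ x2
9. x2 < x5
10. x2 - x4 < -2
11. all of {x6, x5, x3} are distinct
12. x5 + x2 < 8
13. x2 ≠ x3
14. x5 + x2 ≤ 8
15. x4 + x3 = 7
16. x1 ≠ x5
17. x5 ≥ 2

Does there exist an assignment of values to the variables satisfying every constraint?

Take x1 = 1, x2 = 1, x3 = 3, x4 = 4, x5 = 5, x6 = 1. Then constraint 1: x1 - x4 = -3; constraint 4: x3 - x2 = 2, and every other listed constraint is also met.

Satisfiable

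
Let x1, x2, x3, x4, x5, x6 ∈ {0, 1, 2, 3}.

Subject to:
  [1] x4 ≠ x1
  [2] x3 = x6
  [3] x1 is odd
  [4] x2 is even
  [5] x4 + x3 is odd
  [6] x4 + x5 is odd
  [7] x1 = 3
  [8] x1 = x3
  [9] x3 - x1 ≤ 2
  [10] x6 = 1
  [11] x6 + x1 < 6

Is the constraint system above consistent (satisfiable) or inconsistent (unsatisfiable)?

Unsatisfiable

Constraint 7 fixes x1 = 3 and constraint 10 fixes x6 = 1. Constraints 2 and 8 give x1 = x3 = x6, so x1 = x6. But 3 ≠ 1 — contradiction.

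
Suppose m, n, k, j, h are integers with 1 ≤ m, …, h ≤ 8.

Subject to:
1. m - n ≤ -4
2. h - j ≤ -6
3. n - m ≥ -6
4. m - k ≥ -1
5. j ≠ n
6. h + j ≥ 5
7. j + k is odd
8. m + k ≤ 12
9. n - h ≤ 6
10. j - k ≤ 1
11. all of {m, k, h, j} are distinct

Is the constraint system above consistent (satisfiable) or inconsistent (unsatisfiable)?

Constraints 1, 2, 4, 9, and 10 give j − h ≥ 6, h − n ≥ -6, n − m ≥ 4, m − k ≥ -1, k − j ≥ -1.
Adding all 5 inequalities: the left sides telescope to 0, and the right sides sum to 6 + (-6) + 4 + (-1) + (-1) = 2. So 0 ≥ 2, which is false.

Unsatisfiable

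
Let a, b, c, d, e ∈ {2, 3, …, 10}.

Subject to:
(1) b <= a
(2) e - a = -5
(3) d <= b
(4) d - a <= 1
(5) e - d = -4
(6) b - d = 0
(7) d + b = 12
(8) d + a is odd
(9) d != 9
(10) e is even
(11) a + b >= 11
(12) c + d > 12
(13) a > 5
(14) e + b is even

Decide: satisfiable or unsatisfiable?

Satisfiable

Try a = 7, b = 6, c = 9, d = 6, e = 2.
Check constraint 2: e - a = -5; constraint 4: d - a = -1. The remaining constraints are straightforward to verify.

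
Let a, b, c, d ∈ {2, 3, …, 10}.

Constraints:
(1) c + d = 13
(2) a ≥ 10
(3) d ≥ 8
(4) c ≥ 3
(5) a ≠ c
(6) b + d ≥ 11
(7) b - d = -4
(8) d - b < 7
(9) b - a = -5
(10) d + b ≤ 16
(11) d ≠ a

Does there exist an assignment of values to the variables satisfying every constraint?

The assignment a = 10, b = 5, c = 4, d = 9 works:
  constraint 1 holds since c + d = 13.
  constraint 6 holds since b + d = 14.
The rest check out directly.

Satisfiable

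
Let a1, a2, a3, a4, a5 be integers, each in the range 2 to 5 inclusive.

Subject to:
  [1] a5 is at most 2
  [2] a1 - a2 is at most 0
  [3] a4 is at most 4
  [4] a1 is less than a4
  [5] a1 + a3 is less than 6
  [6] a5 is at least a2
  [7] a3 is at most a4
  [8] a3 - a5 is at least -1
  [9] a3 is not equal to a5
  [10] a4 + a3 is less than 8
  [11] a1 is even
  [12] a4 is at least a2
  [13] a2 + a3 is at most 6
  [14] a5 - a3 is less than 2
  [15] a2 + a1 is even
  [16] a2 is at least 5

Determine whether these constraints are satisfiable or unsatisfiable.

Unsatisfiable

From constraints 6 and 16: a5 ≥ a2 and a2 ≥ 5, so a5 ≥ 5. From constraint 1: a5 ≤ 2. But 2 < 5, so no value of a5 works.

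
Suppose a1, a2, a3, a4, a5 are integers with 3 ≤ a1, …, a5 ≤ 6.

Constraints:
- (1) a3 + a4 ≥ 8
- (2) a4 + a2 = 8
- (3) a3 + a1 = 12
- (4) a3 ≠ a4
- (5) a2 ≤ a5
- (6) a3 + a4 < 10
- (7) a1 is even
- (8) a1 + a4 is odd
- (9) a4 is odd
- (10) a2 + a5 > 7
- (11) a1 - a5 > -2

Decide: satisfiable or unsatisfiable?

Satisfiable

One satisfying assignment is a1 = 6, a2 = 5, a3 = 6, a4 = 3, a5 = 5.
For the less obvious constraints — constraint 1: a3 + a4 = 9; constraint 2: a4 + a2 = 8; constraint 3: a3 + a1 = 12 — and the others hold by inspection.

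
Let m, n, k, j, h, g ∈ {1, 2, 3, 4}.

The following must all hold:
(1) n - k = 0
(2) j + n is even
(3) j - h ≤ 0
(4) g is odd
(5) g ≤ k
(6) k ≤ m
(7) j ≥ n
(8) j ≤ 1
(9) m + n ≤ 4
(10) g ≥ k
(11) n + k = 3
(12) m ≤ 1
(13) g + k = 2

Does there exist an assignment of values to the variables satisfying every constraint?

From constraints 7 and 8: n ≤ j ≤ 1. From constraints 6 and 12: k ≤ m ≤ 1. Hence n + k ≤ 2. But constraint 11 requires n + k = 3, and 3 > 2. Contradiction.

Unsatisfiable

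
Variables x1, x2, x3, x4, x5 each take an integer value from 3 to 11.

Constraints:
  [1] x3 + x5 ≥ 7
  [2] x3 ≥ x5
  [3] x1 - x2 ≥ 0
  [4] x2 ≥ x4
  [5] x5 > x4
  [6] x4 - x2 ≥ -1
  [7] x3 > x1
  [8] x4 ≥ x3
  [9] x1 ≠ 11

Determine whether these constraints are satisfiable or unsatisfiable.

Constraints 3, 4, 7, and 8 give x3 ≤ x4, x4 ≤ x2, x2 ≤ x1, x1 < x3. Chaining: x3 ≤ x4 ≤ x2 ≤ x1 < x3, which forces x3 < x3 — impossible.

Unsatisfiable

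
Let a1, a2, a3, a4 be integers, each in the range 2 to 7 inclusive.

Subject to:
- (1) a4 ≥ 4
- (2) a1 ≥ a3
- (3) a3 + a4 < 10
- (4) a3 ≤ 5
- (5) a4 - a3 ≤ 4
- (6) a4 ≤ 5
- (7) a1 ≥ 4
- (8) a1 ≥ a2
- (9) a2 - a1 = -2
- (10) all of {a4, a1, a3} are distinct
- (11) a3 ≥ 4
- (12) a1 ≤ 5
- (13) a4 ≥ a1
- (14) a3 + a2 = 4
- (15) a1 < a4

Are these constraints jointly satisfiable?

Unsatisfiable

Constraints 1, 4, 6, 7, 11, and 12 confine each of a4, a1, a3 to the 2 values {4, 5}.
Constraint 10 requires all 3 of them to be distinct, but only 2 values are available — impossible by the pigeonhole principle.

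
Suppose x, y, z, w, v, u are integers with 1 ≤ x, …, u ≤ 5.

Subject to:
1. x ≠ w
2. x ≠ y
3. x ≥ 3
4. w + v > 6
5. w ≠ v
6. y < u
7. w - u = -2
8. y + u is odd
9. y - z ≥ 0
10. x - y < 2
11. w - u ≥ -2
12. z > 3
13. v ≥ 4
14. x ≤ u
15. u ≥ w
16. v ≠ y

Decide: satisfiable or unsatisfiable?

The assignment x = 5, y = 4, z = 4, w = 3, v = 5, u = 5 works:
  constraint 4 holds since w + v = 8.
  constraint 7 holds since w - u = -2.
The rest check out directly.

Satisfiable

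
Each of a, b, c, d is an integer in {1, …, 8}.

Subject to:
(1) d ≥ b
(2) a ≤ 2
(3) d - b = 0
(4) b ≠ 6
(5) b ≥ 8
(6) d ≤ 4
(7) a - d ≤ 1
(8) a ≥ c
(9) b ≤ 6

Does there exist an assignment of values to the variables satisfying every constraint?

From constraints 1 and 5: d ≥ b and b ≥ 8, so d ≥ 8. From constraint 6: d ≤ 4. But 4 < 8, so no value of d works.

Unsatisfiable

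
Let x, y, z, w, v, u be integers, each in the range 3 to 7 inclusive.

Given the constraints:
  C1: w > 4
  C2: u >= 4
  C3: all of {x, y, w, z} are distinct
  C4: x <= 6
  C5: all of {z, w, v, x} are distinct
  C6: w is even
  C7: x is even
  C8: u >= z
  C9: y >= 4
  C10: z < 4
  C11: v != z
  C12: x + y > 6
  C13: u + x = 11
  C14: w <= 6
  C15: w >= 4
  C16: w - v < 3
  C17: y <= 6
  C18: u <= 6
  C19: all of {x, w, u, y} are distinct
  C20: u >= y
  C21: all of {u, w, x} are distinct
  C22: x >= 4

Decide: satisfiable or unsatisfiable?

Constraints 2, 4, 9, 14, 15, 17, 18, and 22 confine each of x, w, u, y to the 3 values {4, …, 6}.
Constraint 19 requires all 4 of them to be distinct, but only 3 values are available — impossible by the pigeonhole principle.

Unsatisfiable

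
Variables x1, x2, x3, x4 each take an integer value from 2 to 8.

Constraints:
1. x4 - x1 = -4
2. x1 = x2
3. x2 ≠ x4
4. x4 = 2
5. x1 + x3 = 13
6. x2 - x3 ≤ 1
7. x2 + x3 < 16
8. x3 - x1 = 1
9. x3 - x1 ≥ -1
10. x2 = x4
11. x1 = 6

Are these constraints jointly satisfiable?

Constraint 11 fixes x1 = 6 and constraint 4 fixes x4 = 2. Constraints 2 and 10 give x1 = x2 = x4, so x1 = x4. But 6 ≠ 2 — contradiction.

Unsatisfiable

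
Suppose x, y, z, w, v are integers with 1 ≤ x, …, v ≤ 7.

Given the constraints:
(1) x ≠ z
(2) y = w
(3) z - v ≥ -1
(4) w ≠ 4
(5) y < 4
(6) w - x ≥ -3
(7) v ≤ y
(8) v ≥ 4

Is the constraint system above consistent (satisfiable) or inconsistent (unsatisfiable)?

From constraints 7 and 8: y ≥ v and v ≥ 4, so y ≥ 4. From constraint 5: y ≤ 3. But 3 < 4, so no value of y works.

Unsatisfiable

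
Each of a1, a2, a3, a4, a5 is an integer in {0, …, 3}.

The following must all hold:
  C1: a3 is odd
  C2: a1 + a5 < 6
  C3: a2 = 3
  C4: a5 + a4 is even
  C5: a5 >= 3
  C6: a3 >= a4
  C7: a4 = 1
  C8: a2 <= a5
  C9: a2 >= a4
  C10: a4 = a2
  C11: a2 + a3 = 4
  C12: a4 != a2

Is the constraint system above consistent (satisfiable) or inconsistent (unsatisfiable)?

Unsatisfiable

Constraint 7 fixes a4 = 1 and constraint 3 fixes a2 = 3, but constraint 10 requires a4 = a2. Since 1 ≠ 3, contradiction.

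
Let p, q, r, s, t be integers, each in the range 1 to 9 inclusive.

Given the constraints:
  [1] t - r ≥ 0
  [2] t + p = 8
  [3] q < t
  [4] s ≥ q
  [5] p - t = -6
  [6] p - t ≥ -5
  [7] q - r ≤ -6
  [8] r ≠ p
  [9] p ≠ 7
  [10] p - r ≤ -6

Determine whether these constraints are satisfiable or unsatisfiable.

Unsatisfiable

Constraints 1, 6, and 10 give r − p ≥ 6, p − t ≥ -5, t − r ≥ 0.
Adding all 3 inequalities: the left sides telescope to 0, and the right sides sum to 6 + (-5) + 0 = 1. So 0 ≥ 1, which is false.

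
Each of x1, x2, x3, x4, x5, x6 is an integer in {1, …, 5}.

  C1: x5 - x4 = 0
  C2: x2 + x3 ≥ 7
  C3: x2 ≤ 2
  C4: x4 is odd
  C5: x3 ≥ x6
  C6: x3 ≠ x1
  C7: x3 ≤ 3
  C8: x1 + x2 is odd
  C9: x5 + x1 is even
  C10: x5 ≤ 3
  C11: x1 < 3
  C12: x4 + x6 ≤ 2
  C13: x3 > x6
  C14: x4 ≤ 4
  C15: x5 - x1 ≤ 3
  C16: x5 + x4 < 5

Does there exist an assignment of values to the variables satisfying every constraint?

Unsatisfiable

From constraint 3: x2 ≤ 2. From constraint 7: x3 ≤ 3. Hence x2 + x3 ≤ 5. But constraint 2 requires x2 + x3 ≥ 7, and 7 > 5. Contradiction.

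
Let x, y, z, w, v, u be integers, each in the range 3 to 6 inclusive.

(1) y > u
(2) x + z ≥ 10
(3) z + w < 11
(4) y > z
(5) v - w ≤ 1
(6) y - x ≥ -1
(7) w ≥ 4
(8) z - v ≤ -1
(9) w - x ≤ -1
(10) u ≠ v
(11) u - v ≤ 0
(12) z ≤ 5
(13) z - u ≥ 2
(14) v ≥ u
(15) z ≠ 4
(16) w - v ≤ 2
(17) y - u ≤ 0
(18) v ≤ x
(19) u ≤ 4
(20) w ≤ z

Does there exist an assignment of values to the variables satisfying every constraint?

Constraints 5, 6, 8, 9, 13, and 17 give v − z ≥ 1, z − u ≥ 2, u − y ≥ 0, y − x ≥ -1, x − w ≥ 1, w − v ≥ -1.
Adding all 6 inequalities: the left sides telescope to 0, and the right sides sum to 1 + 2 + 0 + (-1) + 1 + (-1) = 2. So 0 ≥ 2, which is false.

Unsatisfiable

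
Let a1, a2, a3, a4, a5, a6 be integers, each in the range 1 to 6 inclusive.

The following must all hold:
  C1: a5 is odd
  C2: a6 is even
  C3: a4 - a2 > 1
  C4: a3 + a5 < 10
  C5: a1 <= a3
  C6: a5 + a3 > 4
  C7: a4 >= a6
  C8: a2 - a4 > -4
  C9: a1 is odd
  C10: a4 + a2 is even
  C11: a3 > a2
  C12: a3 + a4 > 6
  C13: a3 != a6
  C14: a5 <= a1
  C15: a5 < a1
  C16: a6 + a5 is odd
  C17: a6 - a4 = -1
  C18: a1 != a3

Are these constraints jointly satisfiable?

One satisfying assignment is a1 = 3, a2 = 1, a3 = 6, a4 = 3, a5 = 1, a6 = 2.
For the less obvious constraints — constraint 3: a4 - a2 = 2; constraint 4: a3 + a5 = 7 — and the others hold by inspection.

Satisfiable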